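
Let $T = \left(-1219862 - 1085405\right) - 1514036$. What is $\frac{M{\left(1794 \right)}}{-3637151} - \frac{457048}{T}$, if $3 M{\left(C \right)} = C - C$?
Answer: $\frac{457048}{3819303} \approx 0.11967$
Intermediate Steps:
$T = -3819303$ ($T = -2305267 - 1514036 = -3819303$)
$M{\left(C \right)} = 0$ ($M{\left(C \right)} = \frac{C - C}{3} = \frac{1}{3} \cdot 0 = 0$)
$\frac{M{\left(1794 \right)}}{-3637151} - \frac{457048}{T} = \frac{0}{-3637151} - \frac{457048}{-3819303} = 0 \left(- \frac{1}{3637151}\right) - - \frac{457048}{3819303} = 0 + \frac{457048}{3819303} = \frac{457048}{3819303}$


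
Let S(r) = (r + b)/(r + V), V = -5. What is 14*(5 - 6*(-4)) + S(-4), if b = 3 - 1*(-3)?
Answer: 3652/9 ≈ 405.78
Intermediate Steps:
b = 6 (b = 3 + 3 = 6)
S(r) = (6 + r)/(-5 + r) (S(r) = (r + 6)/(r - 5) = (6 + r)/(-5 + r))
14*(5 - 6*(-4)) + S(-4) = 14*(5 - 6*(-4)) + (6 - 4)/(-5 - 4) = 14*(5 - 1*(-24)) + 2/(-9) = 14*(5 + 24) - 1/9*2 = 14*29 - 2/9 = 406 - 2/9 = 3652/9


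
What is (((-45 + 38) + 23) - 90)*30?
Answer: -2220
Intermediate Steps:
(((-45 + 38) + 23) - 90)*30 = ((-7 + 23) - 90)*30 = (16 - 90)*30 = -74*30 = -2220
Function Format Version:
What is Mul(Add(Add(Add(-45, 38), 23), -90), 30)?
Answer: -2220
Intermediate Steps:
Mul(Add(Add(Add(-45, 38), 23), -90), 30) = Mul(Add(Add(-7, 23), -90), 30) = Mul(Add(16, -90), 30) = Mul(-74, 30) = -2220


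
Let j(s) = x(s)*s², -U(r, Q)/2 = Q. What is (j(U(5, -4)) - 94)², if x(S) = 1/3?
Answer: 47524/9 ≈ 5280.4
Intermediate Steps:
U(r, Q) = -2*Q
x(S) = ⅓
j(s) = s²/3
(j(U(5, -4)) - 94)² = ((-2*(-4))²/3 - 94)² = ((⅓)*8² - 94)² = ((⅓)*64 - 94)² = (64/3 - 94)² = (-218/3)² = 47524/9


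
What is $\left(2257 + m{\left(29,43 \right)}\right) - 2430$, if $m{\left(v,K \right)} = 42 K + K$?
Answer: $1676$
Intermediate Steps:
$m{\left(v,K \right)} = 43 K$
$\left(2257 + m{\left(29,43 \right)}\right) - 2430 = \left(2257 + 43 \cdot 43\right) - 2430 = \left(2257 + 1849\right) - 2430 = 4106 - 2430 = 1676$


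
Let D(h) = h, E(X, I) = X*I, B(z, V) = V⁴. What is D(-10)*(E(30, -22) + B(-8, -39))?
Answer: -23127810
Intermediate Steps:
E(X, I) = I*X
D(-10)*(E(30, -22) + B(-8, -39)) = -10*(-22*30 + (-39)⁴) = -10*(-660 + 2313441) = -10*2312781 = -23127810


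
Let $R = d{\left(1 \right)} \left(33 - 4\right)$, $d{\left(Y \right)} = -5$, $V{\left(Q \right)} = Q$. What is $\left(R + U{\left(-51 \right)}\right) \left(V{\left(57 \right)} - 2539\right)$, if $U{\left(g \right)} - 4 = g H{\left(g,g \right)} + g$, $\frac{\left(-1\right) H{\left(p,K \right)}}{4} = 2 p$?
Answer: $52122000$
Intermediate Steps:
$H{\left(p,K \right)} = - 8 p$ ($H{\left(p,K \right)} = - 4 \cdot 2 p = - 8 p$)
$U{\left(g \right)} = 4 + g - 8 g^{2}$ ($U{\left(g \right)} = 4 + \left(g \left(- 8 g\right) + g\right) = 4 - \left(- g + 8 g^{2}\right) = 4 + g - 8 g^{2}$)
$R = -145$ ($R = - 5 \left(33 - 4\right) = \left(-5\right) 29 = -145$)
$\left(R + U{\left(-51 \right)}\right) \left(V{\left(57 \right)} - 2539\right) = \left(-145 - \left(47 + 20808\right)\right) \left(57 - 2539\right) = \left(-145 - 20855\right) \left(-2482\right) = \left(-21000\right) \left(-2482\right) = 52122000$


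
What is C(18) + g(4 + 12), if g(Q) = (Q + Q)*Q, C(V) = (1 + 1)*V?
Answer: 548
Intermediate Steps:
C(V) = 2*V
g(Q) = 2*Q² (g(Q) = (2*Q)*Q = 2*Q²)
C(18) + g(4 + 12) = 2*18 + 2*(4 + 12)² = 36 + 2*16² = 36 + 2*256 = 36 + 512 = 548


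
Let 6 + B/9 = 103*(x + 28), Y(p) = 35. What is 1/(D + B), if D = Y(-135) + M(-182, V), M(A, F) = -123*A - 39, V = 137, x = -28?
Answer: 1/22328 ≈ 4.4787e-5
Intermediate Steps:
B = -54 (B = -54 + 9*(103*(-28 + 28)) = -54 + 9*(103*0) = -54 + 9*0 = -54 + 0 = -54)
M(A, F) = -39 - 123*A
D = 22382 (D = 35 + (-39 - 123*(-182)) = 35 + (-39 + 22386) = 35 + 22347 = 22382)
1/(D + B) = 1/(22382 - 54) = 1/22328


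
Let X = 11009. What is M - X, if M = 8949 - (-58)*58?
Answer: 1304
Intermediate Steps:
M = 12313 (M = 8949 - 1*(-3364) = 8949 + 3364 = 12313)
M - X = 12313 - 1*11009 = 12313 - 11009 = 1304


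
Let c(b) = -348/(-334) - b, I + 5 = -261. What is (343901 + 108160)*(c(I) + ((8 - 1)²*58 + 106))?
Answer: 242716975632/167 ≈ 1.4534e+9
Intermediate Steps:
I = -266 (I = -5 - 261 = -266)
c(b) = 174/167 - b (c(b) = -348*(-1/334) - b = 174/167 - b)
(343901 + 108160)*(c(I) + ((8 - 1)²*58 + 106)) = (343901 + 108160)*((174/167 - 1*(-266)) + ((8 - 1)²*58 + 106)) = 452061*((174/167 + 266) + (7²*58 + 106)) = 452061*(44596/167 + (49*58 + 106)) = 452061*(44596/167 + (2842 + 106)) = 452061*(44596/167 + 2948) = 452061*(536912/167) = 242716975632/167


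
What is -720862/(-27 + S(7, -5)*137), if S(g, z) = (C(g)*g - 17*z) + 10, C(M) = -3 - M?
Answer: -360431/1699 ≈ -212.14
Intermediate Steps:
S(g, z) = 10 - 17*z + g*(-3 - g) (S(g, z) = ((-3 - g)*g - 17*z) + 10 = (g*(-3 - g) - 17*z) + 10 = (-17*z + g*(-3 - g)) + 10 = 10 - 17*z + g*(-3 - g))
-720862/(-27 + S(7, -5)*137) = -720862/(-27 + (10 - 17*(-5) - 1*7*(3 + 7))*137) = -720862/(-27 + (10 + 85 - 1*7*10)*137) = -720862/(-27 + (10 + 85 - 70)*137) = -720862/(-27 + 25*137) = -720862/(-27 + 3425) = -720862/3398 = -720862*1/3398 = -360431/1699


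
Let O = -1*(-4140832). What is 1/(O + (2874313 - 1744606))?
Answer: 1/5270539 ≈ 1.8973e-7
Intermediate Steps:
O = 4140832
1/(O + (2874313 - 1744606)) = 1/(4140832 + (2874313 - 1744606)) = 1/(4140832 + 1129707) = 1/5270539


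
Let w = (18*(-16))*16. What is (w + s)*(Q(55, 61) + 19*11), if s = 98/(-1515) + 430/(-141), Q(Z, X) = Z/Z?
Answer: -4596681544/4747 ≈ -9.6833e+5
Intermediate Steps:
Q(Z, X) = 1
s = -221756/71205 (s = 98*(-1/1515) + 430*(-1/141) = -98/1515 - 430/141 = -221756/71205 ≈ -3.1143)
w = -4608 (w = -288*16 = -4608)
(w + s)*(Q(55, 61) + 19*11) = (-4608 - 221756/71205)*(1 + 19*11) = -328334396*(1 + 209)/71205 = -328334396/71205*210 = -4596681544/4747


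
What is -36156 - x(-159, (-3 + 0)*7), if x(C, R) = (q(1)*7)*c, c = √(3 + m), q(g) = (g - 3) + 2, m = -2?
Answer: -36156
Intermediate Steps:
q(g) = -1 + g (q(g) = (-3 + g) + 2 = -1 + g)
c = 1 (c = √(3 - 2) = √1 = 1)
x(C, R) = 0 (x(C, R) = ((-1 + 1)*7)*1 = (0*7)*1 = 0*1 = 0)
-36156 - x(-159, (-3 + 0)*7) = -36156 - 1*0 = -36156 + 0 = -36156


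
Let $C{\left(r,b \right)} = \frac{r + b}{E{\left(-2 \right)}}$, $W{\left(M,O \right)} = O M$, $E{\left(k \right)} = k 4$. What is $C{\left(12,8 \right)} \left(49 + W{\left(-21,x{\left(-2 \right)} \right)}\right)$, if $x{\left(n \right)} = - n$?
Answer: $- \frac{35}{2} \approx -17.5$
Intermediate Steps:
$E{\left(k \right)} = 4 k$
$W{\left(M,O \right)} = M O$
$C{\left(r,b \right)} = - \frac{b}{8} - \frac{r}{8}$ ($C{\left(r,b \right)} = \frac{r + b}{4 \left(-2\right)} = \frac{b + r}{-8} = \left(b + r\right) \left(- \frac{1}{8}\right) = - \frac{b}{8} - \frac{r}{8}$)
$C{\left(12,8 \right)} \left(49 + W{\left(-21,x{\left(-2 \right)} \right)}\right) = \left(\left(- \frac{1}{8}\right) 8 - \frac{3}{2}\right) \left(49 - 21 \left(\left(-1\right) \left(-2\right)\right)\right) = \left(-1 - \frac{3}{2}\right) \left(49 - 42\right) = - \frac{5 \left(49 - 42\right)}{2} = \left(- \frac{5}{2}\right) 7 = - \frac{35}{2}$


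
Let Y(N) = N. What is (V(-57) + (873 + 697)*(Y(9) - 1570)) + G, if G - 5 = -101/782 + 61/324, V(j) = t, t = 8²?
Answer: -310464597995/126684 ≈ -2.4507e+6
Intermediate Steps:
t = 64
V(j) = 64
G = 640909/126684 (G = 5 + (-101/782 + 61/324) = 5 + 7489/126684 = 640909/126684 ≈ 5.0591)
(V(-57) + (873 + 697)*(Y(9) - 1570)) + G = (64 + (873 + 697)*(9 - 1570)) + 640909/126684 = (64 + 1570*(-1561)) + 640909/126684 = (64 - 2450770) + 640909/126684 = -2450706 + 640909/126684 = -310464597995/126684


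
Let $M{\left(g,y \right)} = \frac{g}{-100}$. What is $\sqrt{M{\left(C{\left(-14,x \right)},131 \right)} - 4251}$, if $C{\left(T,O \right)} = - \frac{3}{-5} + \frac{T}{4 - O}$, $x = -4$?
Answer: $\frac{i \sqrt{42509885}}{100} \approx 65.2 i$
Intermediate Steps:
$C{\left(T,O \right)} = \frac{3}{5} + \frac{T}{4 - O}$ ($C{\left(T,O \right)} = \left(-3\right) \left(- \frac{1}{5}\right) + \frac{T}{4 - O} = \frac{3}{5} + \frac{T}{4 - O}$)
$M{\left(g,y \right)} = - \frac{g}{100}$ ($M{\left(g,y \right)} = g \left(- \frac{1}{100}\right) = - \frac{g}{100}$)
$\sqrt{M{\left(C{\left(-14,x \right)},131 \right)} - 4251} = \sqrt{- \frac{\frac{1}{5} \frac{1}{-4 - 4} \left(-12 - -70 + 3 \left(-4\right)\right)}{100} - 4251} = \sqrt{- \frac{\frac{1}{5} \frac{1}{-8} \left(-12 + 70 - 12\right)}{100} - 4251} = \sqrt{- \frac{\frac{1}{5} \left(- \frac{1}{8}\right) 46}{100} - 4251} = \sqrt{\left(- \frac{1}{100}\right) \left(- \frac{23}{20}\right) - 4251} = \sqrt{\frac{23}{2000} - 4251} = \sqrt{- \frac{8501977}{2000}} = \frac{i \sqrt{42509885}}{100}$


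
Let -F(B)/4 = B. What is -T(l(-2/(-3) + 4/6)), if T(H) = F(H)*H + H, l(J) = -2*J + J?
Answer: 76/9 ≈ 8.4444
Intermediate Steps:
F(B) = -4*B
l(J) = -J
T(H) = H - 4*H² (T(H) = (-4*H)*H + H = -4*H² + H = H - 4*H²)
-T(l(-2/(-3) + 4/6)) = -(-(-2/(-3) + 4/6))*(1 - (-4)*(-2/(-3) + 4/6)) = -(-(-2*(-⅓) + 4*(⅙)))*(1 - (-4)*(-2*(-⅓) + 4*(⅙))) = -(-(⅔ + ⅔))*(1 - (-4)*(⅔ + ⅔)) = -(-1*4/3)*(1 - (-4)*4/3) = -(-4)*(1 - 4*(-4/3))/3 = -(-4)*(1 + 16/3)/3 = -(-4)*19/(3*3) = -1*(-76/9) = 76/9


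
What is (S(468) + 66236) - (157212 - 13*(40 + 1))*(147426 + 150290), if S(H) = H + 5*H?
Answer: -46645776120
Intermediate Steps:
S(H) = 6*H
(S(468) + 66236) - (157212 - 13*(40 + 1))*(147426 + 150290) = (6*468 + 66236) - (157212 - 13*(40 + 1))*(147426 + 150290) = (2808 + 66236) - (157212 - 13*41)*297716 = 69044 - (157212 - 533)*297716 = 69044 - 156679*297716 = 69044 - 1*46645845164 = 69044 - 46645845164 = -46645776120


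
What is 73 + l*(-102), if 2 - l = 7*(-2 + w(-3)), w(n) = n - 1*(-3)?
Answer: -1559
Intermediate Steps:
w(n) = 3 + n (w(n) = n + 3 = 3 + n)
l = 16 (l = 2 - 7*(-2 + (3 - 3)) = 2 - 7*(-2 + 0) = 2 - 7*(-2) = 2 - 1*(-14) = 2 + 14 = 16)
73 + l*(-102) = 73 + 16*(-102) = 73 - 1632 = -1559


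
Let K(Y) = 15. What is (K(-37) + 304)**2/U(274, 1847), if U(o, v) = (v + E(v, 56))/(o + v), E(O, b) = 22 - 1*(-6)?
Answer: 71945027/625 ≈ 1.1511e+5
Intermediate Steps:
E(O, b) = 28 (E(O, b) = 22 + 6 = 28)
U(o, v) = (28 + v)/(o + v) (U(o, v) = (v + 28)/(o + v) = (28 + v)/(o + v))
(K(-37) + 304)**2/U(274, 1847) = (15 + 304)**2/(((28 + 1847)/(274 + 1847))) = 319**2/((1875/2121)) = 101761/(((1/2121)*1875)) = 101761/(625/707) = 101761*(707/625) = 71945027/625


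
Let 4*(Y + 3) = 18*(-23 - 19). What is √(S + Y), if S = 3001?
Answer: 53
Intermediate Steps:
Y = -192 (Y = -3 + (18*(-23 - 19))/4 = -3 + (18*(-42))/4 = -3 + (¼)*(-756) = -3 - 189 = -192)
√(S + Y) = √(3001 - 192) = √2809 = 53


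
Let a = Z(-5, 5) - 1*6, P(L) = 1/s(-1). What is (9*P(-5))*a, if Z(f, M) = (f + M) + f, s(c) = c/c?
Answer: -99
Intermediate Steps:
s(c) = 1
Z(f, M) = M + 2*f (Z(f, M) = (M + f) + f = M + 2*f)
P(L) = 1 (P(L) = 1/1 = 1)
a = -11 (a = (5 + 2*(-5)) - 1*6 = (5 - 10) - 6 = -5 - 6 = -11)
(9*P(-5))*a = (9*1)*(-11) = 9*(-11) = -99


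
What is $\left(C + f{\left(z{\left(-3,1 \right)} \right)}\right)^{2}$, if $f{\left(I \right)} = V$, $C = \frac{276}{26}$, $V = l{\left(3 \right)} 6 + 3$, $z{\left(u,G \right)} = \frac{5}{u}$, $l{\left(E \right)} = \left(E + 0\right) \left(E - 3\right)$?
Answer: $\frac{31329}{169} \approx 185.38$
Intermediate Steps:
$l{\left(E \right)} = E \left(-3 + E\right)$
$V = 3$ ($V = 3 \left(-3 + 3\right) 6 + 3 = 3 \cdot 0 \cdot 6 + 3 = 0 \cdot 6 + 3 = 0 + 3 = 3$)
$C = \frac{138}{13}$ ($C = 276 \cdot \frac{1}{26} = \frac{138}{13} \approx 10.615$)
$f{\left(I \right)} = 3$
$\left(C + f{\left(z{\left(-3,1 \right)} \right)}\right)^{2} = \left(\frac{138}{13} + 3\right)^{2} = \left(\frac{177}{13}\right)^{2} = \frac{31329}{169}$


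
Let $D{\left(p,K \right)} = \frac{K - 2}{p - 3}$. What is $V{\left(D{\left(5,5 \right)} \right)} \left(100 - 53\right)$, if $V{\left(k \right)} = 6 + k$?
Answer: $\frac{705}{2} \approx 352.5$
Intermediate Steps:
$D{\left(p,K \right)} = \frac{-2 + K}{-3 + p}$
$V{\left(D{\left(5,5 \right)} \right)} \left(100 - 53\right) = \left(6 + \frac{-2 + 5}{-3 + 5}\right) \left(100 - 53\right) = \left(6 + \frac{1}{2} \cdot 3\right) 47 = \left(6 + \frac{3}{2}\right) 47 = \frac{15}{2} \cdot 47 = \frac{705}{2}$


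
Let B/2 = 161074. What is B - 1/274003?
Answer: 88269518443/274003 ≈ 3.2215e+5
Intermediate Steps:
B = 322148 (B = 2*161074 = 322148)
B - 1/274003 = 322148 - 1/274003 = 88269518443/274003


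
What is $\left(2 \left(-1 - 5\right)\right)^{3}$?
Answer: $-1728$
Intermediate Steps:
$\left(2 \left(-1 - 5\right)\right)^{3} = \left(2 \left(-6\right)\right)^{3} = \left(-12\right)^{3} = -1728$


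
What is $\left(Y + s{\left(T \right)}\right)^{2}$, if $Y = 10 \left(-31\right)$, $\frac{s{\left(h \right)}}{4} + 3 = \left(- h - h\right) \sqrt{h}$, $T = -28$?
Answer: $-1301244 - 288512 i \sqrt{7} \approx -1.3012 \cdot 10^{6} - 7.6333 \cdot 10^{5} i$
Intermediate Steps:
$s{\left(h \right)} = -12 - 8 h^{\frac{3}{2}}$ ($s{\left(h \right)} = -12 + 4 \left(- h - h\right) \sqrt{h} = -12 + 4 - 2 h \sqrt{h} = -12 + 4 \left(- 2 h^{\frac{3}{2}}\right) = -12 - 8 h^{\frac{3}{2}}$)
$Y = -310$
$\left(Y + s{\left(T \right)}\right)^{2} = \left(-310 - \left(12 + 8 \left(-28\right)^{\frac{3}{2}}\right)\right)^{2} = \left(-310 - \left(12 + 8 \left(- 56 i \sqrt{7}\right)\right)\right)^{2} = \left(-310 - \left(12 - 448 i \sqrt{7}\right)\right)^{2} = \left(-322 + 448 i \sqrt{7}\right)^{2}$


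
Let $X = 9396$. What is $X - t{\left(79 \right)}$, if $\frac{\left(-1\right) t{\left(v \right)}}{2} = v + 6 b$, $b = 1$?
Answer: $9566$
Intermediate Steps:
$t{\left(v \right)} = -12 - 2 v$ ($t{\left(v \right)} = - 2 \left(v + 6 \cdot 1\right) = - 2 \left(v + 6\right) = - 2 \left(6 + v\right) = -12 - 2 v$)
$X - t{\left(79 \right)} = 9396 - \left(-12 - 158\right) = 9396 - -170 = 9396 + 170 = 9566$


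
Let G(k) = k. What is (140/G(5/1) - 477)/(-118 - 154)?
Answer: 449/272 ≈ 1.6507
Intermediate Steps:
(140/G(5/1) - 477)/(-118 - 154) = (140/((5/1)) - 477)/(-118 - 154) = (140/((5*1)) - 477)/(-272) = (140/5 - 477)*(-1/272) = (140*(⅕) - 477)*(-1/272) = (28 - 477)*(-1/272) = -449*(-1/272) = 449/272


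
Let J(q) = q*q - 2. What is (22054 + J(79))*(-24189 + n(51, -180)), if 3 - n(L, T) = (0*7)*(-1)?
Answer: -684294498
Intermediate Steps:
J(q) = -2 + q**2 (J(q) = q**2 - 2 = -2 + q**2)
n(L, T) = 3 (n(L, T) = 3 - 0*7*(-1) = 3 - 0*(-1) = 3 - 1*0 = 3 + 0 = 3)
(22054 + J(79))*(-24189 + n(51, -180)) = (22054 + (-2 + 79**2))*(-24189 + 3) = (22054 + (-2 + 6241))*(-24186) = (22054 + 6239)*(-24186) = 28293*(-24186) = -684294498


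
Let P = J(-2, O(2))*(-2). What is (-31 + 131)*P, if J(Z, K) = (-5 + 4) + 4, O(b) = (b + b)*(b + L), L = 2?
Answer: -600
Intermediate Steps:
O(b) = 2*b*(2 + b) (O(b) = (b + b)*(b + 2) = (2*b)*(2 + b) = 2*b*(2 + b))
J(Z, K) = 3 (J(Z, K) = -1 + 4 = 3)
P = -6 (P = 3*(-2) = -6)
(-31 + 131)*P = (-31 + 131)*(-6) = 100*(-6) = -600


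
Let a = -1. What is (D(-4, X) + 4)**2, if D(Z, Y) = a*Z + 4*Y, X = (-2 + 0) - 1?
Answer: 16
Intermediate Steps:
X = -3 (X = -2 - 1 = -3)
D(Z, Y) = -Z + 4*Y
(D(-4, X) + 4)**2 = ((-1*(-4) + 4*(-3)) + 4)**2 = ((4 - 12) + 4)**2 = (-8 + 4)**2 = (-4)**2 = 16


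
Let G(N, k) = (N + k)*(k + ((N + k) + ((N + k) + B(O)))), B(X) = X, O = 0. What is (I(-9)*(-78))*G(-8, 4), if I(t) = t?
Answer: 11232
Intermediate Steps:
G(N, k) = (N + k)*(2*N + 3*k) (G(N, k) = (N + k)*(k + ((N + k) + ((N + k) + 0))) = (N + k)*(k + ((N + k) + (N + k))) = (N + k)*(k + (2*N + 2*k)) = (N + k)*(2*N + 3*k))
(I(-9)*(-78))*G(-8, 4) = (-9*(-78))*(2*(-8)² + 3*4² + 5*(-8)*4) = 702*(2*64 + 3*16 - 160) = 702*(128 + 48 - 160) = 702*16 = 11232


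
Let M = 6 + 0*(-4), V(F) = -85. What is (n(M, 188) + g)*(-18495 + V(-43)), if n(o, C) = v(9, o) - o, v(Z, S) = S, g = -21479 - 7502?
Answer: 538466980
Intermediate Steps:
g = -28981
M = 6 (M = 6 + 0 = 6)
n(o, C) = 0 (n(o, C) = o - o = 0)
(n(M, 188) + g)*(-18495 + V(-43)) = (0 - 28981)*(-18495 - 85) = -28981*(-18580) = 538466980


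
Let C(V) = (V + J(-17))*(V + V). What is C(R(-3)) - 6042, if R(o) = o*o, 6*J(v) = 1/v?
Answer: -99963/17 ≈ -5880.2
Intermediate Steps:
J(v) = 1/(6*v)
R(o) = o²
C(V) = 2*V*(-1/102 + V) (C(V) = (V + (⅙)/(-17))*(V + V) = (V + (⅙)*(-1/17))*(2*V) = (V - 1/102)*(2*V) = (-1/102 + V)*(2*V) = 2*V*(-1/102 + V))
C(R(-3)) - 6042 = (1/51)*(-3)²*(-1 + 102*(-3)²) - 6042 = (1/51)*9*(-1 + 102*9) - 6042 = (1/51)*9*(-1 + 918) - 6042 = (1/51)*9*917 - 6042 = 2751/17 - 6042 = -99963/17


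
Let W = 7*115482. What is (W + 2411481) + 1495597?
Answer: 4715452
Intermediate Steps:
W = 808374
(W + 2411481) + 1495597 = (808374 + 2411481) + 1495597 = 3219855 + 1495597 = 4715452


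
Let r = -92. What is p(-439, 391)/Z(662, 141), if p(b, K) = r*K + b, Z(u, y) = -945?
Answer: 12137/315 ≈ 38.530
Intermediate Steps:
p(b, K) = b - 92*K (p(b, K) = -92*K + b = b - 92*K)
p(-439, 391)/Z(662, 141) = (-439 - 92*391)/(-945) = (-439 - 35972)*(-1/945) = -36411*(-1/945) = 12137/315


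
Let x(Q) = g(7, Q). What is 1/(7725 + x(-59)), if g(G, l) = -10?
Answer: 1/7715 ≈ 0.00012962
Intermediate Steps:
x(Q) = -10
1/(7725 + x(-59)) = 1/(7725 - 10) = 1/7715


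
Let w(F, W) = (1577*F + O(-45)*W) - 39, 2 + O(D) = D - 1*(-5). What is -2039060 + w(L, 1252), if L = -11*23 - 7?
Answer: -2501703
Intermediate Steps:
O(D) = 3 + D (O(D) = -2 + (D - 1*(-5)) = -2 + (D + 5) = -2 + (5 + D) = 3 + D)
L = -260 (L = -253 - 7 = -260)
w(F, W) = -39 - 42*W + 1577*F (w(F, W) = (1577*F + (3 - 45)*W) - 39 = (1577*F - 42*W) - 39 = (-42*W + 1577*F) - 39 = -39 - 42*W + 1577*F)
-2039060 + w(L, 1252) = -2039060 + (-39 - 42*1252 + 1577*(-260)) = -2039060 + (-39 - 52584 - 410020) = -2039060 - 462643 = -2501703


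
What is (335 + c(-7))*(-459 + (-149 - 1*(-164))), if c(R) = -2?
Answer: -147852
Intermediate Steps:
(335 + c(-7))*(-459 + (-149 - 1*(-164))) = (335 - 2)*(-459 + (-149 - 1*(-164))) = 333*(-459 + (-149 + 164)) = 333*(-459 + 15) = 333*(-444) = -147852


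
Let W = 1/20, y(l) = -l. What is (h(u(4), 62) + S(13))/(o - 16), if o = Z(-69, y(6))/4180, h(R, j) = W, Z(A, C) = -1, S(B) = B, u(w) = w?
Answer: -54549/66881 ≈ -0.81561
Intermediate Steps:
W = 1/20 ≈ 0.050000
h(R, j) = 1/20
o = -1/4180 ≈ -0.00023923
(h(u(4), 62) + S(13))/(o - 16) = (1/20 + 13)/(-1/4180 - 16) = 261/(20*(-66881/4180)) = (261/20)*(-4180/66881) = -54549/66881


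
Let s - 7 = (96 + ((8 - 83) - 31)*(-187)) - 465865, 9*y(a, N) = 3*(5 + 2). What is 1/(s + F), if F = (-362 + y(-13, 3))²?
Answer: -9/2849219 ≈ -3.1588e-6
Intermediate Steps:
y(a, N) = 7/3 (y(a, N) = (3*(5 + 2))/9 = (3*7)/9 = (⅑)*21 = 7/3)
s = -445940 (s = 7 + ((96 + ((8 - 83) - 31)*(-187)) - 465865) = 7 + ((96 + (-75 - 31)*(-187)) - 465865) = 7 + ((96 - 106*(-187)) - 465865) = 7 + ((96 + 19822) - 465865) = 7 + (19918 - 465865) = 7 - 445947 = -445940)
F = 1164241/9 (F = (-362 + 7/3)² = (-1079/3)² = 1164241/9 ≈ 1.2936e+5)
1/(s + F) = 1/(-445940 + 1164241/9) = 1/(-2849219/9) = -9/2849219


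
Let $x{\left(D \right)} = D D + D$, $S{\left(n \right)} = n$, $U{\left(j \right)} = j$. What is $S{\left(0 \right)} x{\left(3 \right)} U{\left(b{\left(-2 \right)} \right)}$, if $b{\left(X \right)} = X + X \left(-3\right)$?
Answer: $0$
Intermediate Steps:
$b{\left(X \right)} = - 2 X$ ($b{\left(X \right)} = X - 3 X = - 2 X$)
$x{\left(D \right)} = D + D^{2}$ ($x{\left(D \right)} = D^{2} + D = D + D^{2}$)
$S{\left(0 \right)} x{\left(3 \right)} U{\left(b{\left(-2 \right)} \right)} = 0 \cdot 3 \left(1 + 3\right) \left(\left(-2\right) \left(-2\right)\right) = 0 \cdot 3 \cdot 4 \cdot 4 = 0 \cdot 12 \cdot 4 = 0 \cdot 4 = 0$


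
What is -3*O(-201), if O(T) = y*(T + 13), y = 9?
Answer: 5076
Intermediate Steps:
O(T) = 117 + 9*T (O(T) = 9*(T + 13) = 9*(13 + T) = 117 + 9*T)
-3*O(-201) = -3*(117 + 9*(-201)) = -3*(117 - 1809) = -3*(-1692) = 5076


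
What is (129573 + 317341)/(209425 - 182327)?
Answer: 223457/13549 ≈ 16.492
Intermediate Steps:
(129573 + 317341)/(209425 - 182327) = 446914/27098 = 446914*(1/27098) = 223457/13549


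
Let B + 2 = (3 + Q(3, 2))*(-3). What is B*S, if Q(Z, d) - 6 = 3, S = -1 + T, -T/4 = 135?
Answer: 20558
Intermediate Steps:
T = -540 (T = -4*135 = -540)
S = -541 (S = -1 - 540 = -541)
Q(Z, d) = 9 (Q(Z, d) = 6 + 3 = 9)
B = -38 (B = -2 + (3 + 9)*(-3) = -2 + 12*(-3) = -2 - 36 = -38)
B*S = -38*(-541) = 20558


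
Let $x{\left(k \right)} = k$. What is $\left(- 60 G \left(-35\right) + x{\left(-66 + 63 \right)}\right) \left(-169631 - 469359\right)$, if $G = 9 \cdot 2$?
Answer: $-24151905030$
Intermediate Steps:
$G = 18$
$\left(- 60 G \left(-35\right) + x{\left(-66 + 63 \right)}\right) \left(-169631 - 469359\right) = \left(\left(-60\right) 18 \left(-35\right) + \left(-66 + 63\right)\right) \left(-169631 - 469359\right) = \left(\left(-1080\right) \left(-35\right) - 3\right) \left(-638990\right) = \left(37800 - 3\right) \left(-638990\right) = 37797 \left(-638990\right) = -24151905030$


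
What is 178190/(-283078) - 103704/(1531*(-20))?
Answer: 2987517889/1083481045 ≈ 2.7573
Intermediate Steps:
178190/(-283078) - 103704/(1531*(-20)) = 178190*(-1/283078) - 103704/(-30620) = -89095/141539 - 103704*(-1/30620) = -89095/141539 + 25926/7655 = 2987517889/1083481045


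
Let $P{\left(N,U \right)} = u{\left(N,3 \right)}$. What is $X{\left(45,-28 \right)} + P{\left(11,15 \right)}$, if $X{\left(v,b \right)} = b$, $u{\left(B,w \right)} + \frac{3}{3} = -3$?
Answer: $-32$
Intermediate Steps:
$u{\left(B,w \right)} = -4$ ($u{\left(B,w \right)} = -1 - 3 = -4$)
$P{\left(N,U \right)} = -4$
$X{\left(45,-28 \right)} + P{\left(11,15 \right)} = -28 - 4 = -32$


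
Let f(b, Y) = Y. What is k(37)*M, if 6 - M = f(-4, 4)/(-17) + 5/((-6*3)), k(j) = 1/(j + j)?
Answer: 1993/22644 ≈ 0.088014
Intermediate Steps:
k(j) = 1/(2*j)
M = 1993/306 (M = 6 - (4/(-17) + 5/((-6*3))) = 6 - (4*(-1/17) + 5/(-18)) = 6 - (-4/17 + 5*(-1/18)) = 6 - (-4/17 - 5/18) = 6 - 1*(-157/306) = 6 + 157/306 = 1993/306 ≈ 6.5131)
k(37)*M = ((½)/37)*(1993/306) = ((½)*(1/37))*(1993/306) = (1/74)*(1993/306) = 1993/22644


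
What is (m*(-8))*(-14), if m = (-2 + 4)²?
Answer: 448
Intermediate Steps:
m = 4 (m = 2² = 4)
(m*(-8))*(-14) = (4*(-8))*(-14) = -32*(-14) = 448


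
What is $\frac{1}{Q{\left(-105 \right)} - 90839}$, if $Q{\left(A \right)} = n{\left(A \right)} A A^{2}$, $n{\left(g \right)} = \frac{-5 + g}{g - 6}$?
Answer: $- \frac{37}{45807293} \approx -8.0773 \cdot 10^{-7}$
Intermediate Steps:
$n{\left(g \right)} = \frac{-5 + g}{-6 + g}$
$Q{\left(A \right)} = \frac{A^{3} \left(-5 + A\right)}{-6 + A}$ ($Q{\left(A \right)} = \frac{-5 + A}{-6 + A} A A^{2} = \frac{A \left(-5 + A\right)}{-6 + A} A^{2} = \frac{A^{3} \left(-5 + A\right)}{-6 + A}$)
$\frac{1}{Q{\left(-105 \right)} - 90839} = \frac{1}{\frac{\left(-105\right)^{3} \left(-5 - 105\right)}{-6 - 105} - 90839} = \frac{1}{\left(-1157625\right) \frac{1}{-111} \left(-110\right) - 90839} = \frac{1}{\left(-1157625\right) \left(- \frac{1}{111}\right) \left(-110\right) - 90839} = \frac{1}{- \frac{42446250}{37} - 90839} = \frac{1}{- \frac{45807293}{37}} = - \frac{37}{45807293}$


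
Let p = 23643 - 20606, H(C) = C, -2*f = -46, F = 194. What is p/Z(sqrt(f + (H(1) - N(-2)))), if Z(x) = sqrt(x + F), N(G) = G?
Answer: 3037/sqrt(194 + sqrt(26)) ≈ 215.23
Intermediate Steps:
f = 23 (f = -1/2*(-46) = 23)
p = 3037
Z(x) = sqrt(194 + x) (Z(x) = sqrt(x + 194) = sqrt(194 + x))
p/Z(sqrt(f + (H(1) - N(-2)))) = 3037/(sqrt(194 + sqrt(23 + (1 - 1*(-2))))) = 3037/(sqrt(194 + sqrt(23 + (1 + 2)))) = 3037/(sqrt(194 + sqrt(23 + 3))) = 3037/(sqrt(194 + sqrt(26))) = 3037/sqrt(194 + sqrt(26))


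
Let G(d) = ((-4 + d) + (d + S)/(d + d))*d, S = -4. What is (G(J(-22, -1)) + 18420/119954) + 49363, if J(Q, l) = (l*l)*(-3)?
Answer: 5923406917/119954 ≈ 49381.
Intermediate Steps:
J(Q, l) = -3*l² (J(Q, l) = l²*(-3) = -3*l²)
G(d) = d*(-4 + d + (-4 + d)/(2*d)) (G(d) = ((-4 + d) + (d - 4)/(d + d))*d = ((-4 + d) + (-4 + d)/((2*d)))*d = ((-4 + d) + (-4 + d)*(1/(2*d)))*d = ((-4 + d) + (-4 + d)/(2*d))*d = (-4 + d + (-4 + d)/(2*d))*d = d*(-4 + d + (-4 + d)/(2*d)))
(G(J(-22, -1)) + 18420/119954) + 49363 = ((-2 + (-3*(-1)²)² - (-21)*(-1)²/2) + 18420/119954) + 49363 = ((-2 + (-3*1)² - (-21)/2) + 18420*(1/119954)) + 49363 = ((-2 + (-3)² - 7/2*(-3)) + 9210/59977) + 49363 = ((-2 + 9 + 21/2) + 9210/59977) + 49363 = (35/2 + 9210/59977) + 49363 = 2117615/119954 + 49363 = 5923406917/119954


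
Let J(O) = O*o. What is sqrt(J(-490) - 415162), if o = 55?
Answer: 16*I*sqrt(1727) ≈ 664.92*I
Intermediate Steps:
J(O) = 55*O (J(O) = O*55 = 55*O)
sqrt(J(-490) - 415162) = sqrt(55*(-490) - 415162) = sqrt(-26950 - 415162) = sqrt(-442112) = 16*I*sqrt(1727)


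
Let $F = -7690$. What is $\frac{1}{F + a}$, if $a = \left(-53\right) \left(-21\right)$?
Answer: $- \frac{1}{6577} \approx -0.00015204$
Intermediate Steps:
$a = 1113$
$\frac{1}{F + a} = \frac{1}{-7690 + 1113} = \frac{1}{-6577} = - \frac{1}{6577}$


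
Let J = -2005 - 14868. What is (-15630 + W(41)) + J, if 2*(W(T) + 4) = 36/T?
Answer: -1332769/41 ≈ -32507.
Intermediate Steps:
W(T) = -4 + 18/T (W(T) = -4 + (36/T)/2 = -4 + 18/T)
J = -16873
(-15630 + W(41)) + J = (-15630 + (-4 + 18/41)) - 16873 = (-15630 - 146/41) - 16873 = -640976/41 - 16873 = -1332769/41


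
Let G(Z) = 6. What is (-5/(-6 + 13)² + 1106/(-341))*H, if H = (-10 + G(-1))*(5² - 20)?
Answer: 1117980/16709 ≈ 66.909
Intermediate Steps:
H = -20 (H = (-10 + 6)*(5² - 20) = -4*(25 - 20) = -4*5 = -20)
(-5/(-6 + 13)² + 1106/(-341))*H = (-5/(-6 + 13)² + 1106/(-341))*(-20) = (-5/(7²) + 1106*(-1/341))*(-20) = (-5/49 - 1106/341)*(-20) = -55899/16709*(-20) = 1117980/16709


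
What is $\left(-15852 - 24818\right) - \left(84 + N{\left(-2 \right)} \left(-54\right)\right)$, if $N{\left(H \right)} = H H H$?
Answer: $-41186$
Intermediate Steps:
$N{\left(H \right)} = H^{3}$ ($N{\left(H \right)} = H^{2} H = H^{3}$)
$\left(-15852 - 24818\right) - \left(84 + N{\left(-2 \right)} \left(-54\right)\right) = \left(-15852 - 24818\right) - \left(84 + \left(-2\right)^{3} \left(-54\right)\right) = -40670 - \left(84 - -432\right) = -40670 - \left(84 + 432\right) = -40670 - 516 = -41186$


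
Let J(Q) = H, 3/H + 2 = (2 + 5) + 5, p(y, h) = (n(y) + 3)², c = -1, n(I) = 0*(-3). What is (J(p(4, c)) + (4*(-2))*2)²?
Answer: 24649/100 ≈ 246.49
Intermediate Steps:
n(I) = 0
p(y, h) = 9 (p(y, h) = (0 + 3)² = 3² = 9)
H = 3/10 (H = 3/(-2 + ((2 + 5) + 5)) = 3/(-2 + (7 + 5)) = 3/(-2 + 12) = 3/10 ≈ 0.30000)
J(Q) = 3/10
(J(p(4, c)) + (4*(-2))*2)² = (3/10 + (4*(-2))*2)² = (3/10 - 8*2)² = (3/10 - 16)² = (-157/10)² = 24649/100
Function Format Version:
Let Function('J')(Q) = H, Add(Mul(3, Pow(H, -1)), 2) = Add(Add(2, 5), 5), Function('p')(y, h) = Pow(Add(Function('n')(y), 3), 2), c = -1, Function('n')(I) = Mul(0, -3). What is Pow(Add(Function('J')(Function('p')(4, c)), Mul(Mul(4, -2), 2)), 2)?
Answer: Rational(24649, 100) ≈ 246.49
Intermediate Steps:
Function('n')(I) = 0
Function('p')(y, h) = 9 (Function('p')(y, h) = Pow(Add(0, 3), 2) = Pow(3, 2) = 9)
H = Rational(3, 10) (H = Mul(3, Pow(Add(-2, Add(Add(2, 5), 5)), -1)) = Mul(3, Pow(Add(-2, Add(7, 5)), -1)) = Mul(3, Pow(Add(-2, 12), -1)) = Mul(3, Pow(10, -1)) = Mul(3, Rational(1, 10)) = Rational(3, 10) ≈ 0.30000)
Function('J')(Q) = Rational(3, 10)
Pow(Add(Function('J')(Function('p')(4, c)), Mul(Mul(4, -2), 2)), 2) = Pow(Add(Rational(3, 10), Mul(Mul(4, -2), 2)), 2) = Pow(Add(Rational(3, 10), Mul(-8, 2)), 2) = Pow(Add(Rational(3, 10), -16), 2) = Pow(Rational(-157, 10), 2) = Rational(24649, 100)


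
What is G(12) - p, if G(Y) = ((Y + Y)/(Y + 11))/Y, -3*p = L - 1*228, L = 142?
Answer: -1972/69 ≈ -28.580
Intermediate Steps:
p = 86/3 (p = -(142 - 1*228)/3 = -(142 - 228)/3 = -⅓*(-86) = 86/3 ≈ 28.667)
G(Y) = 2/(11 + Y) (G(Y) = ((2*Y)/(11 + Y))/Y = (2*Y/(11 + Y))/Y = 2/(11 + Y))
G(12) - p = 2/(11 + 12) - 1*86/3 = 2/23 - 86/3 = -1972/69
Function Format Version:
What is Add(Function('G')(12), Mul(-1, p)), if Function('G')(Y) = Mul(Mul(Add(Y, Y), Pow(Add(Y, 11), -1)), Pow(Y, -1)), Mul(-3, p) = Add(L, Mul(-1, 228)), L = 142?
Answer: Rational(-1972, 69) ≈ -28.580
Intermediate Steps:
p = Rational(86, 3) (p = Mul(Rational(-1, 3), Add(142, Mul(-1, 228))) = Mul(Rational(-1, 3), Add(142, -228)) = Mul(Rational(-1, 3), -86) = Rational(86, 3) ≈ 28.667)
Function('G')(Y) = Mul(2, Pow(Add(11, Y), -1)) (Function('G')(Y) = Mul(Mul(Mul(2, Y), Pow(Add(11, Y), -1)), Pow(Y, -1)) = Mul(Mul(2, Y, Pow(Add(11, Y), -1)), Pow(Y, -1)) = Mul(2, Pow(Add(11, Y), -1)))
Add(Function('G')(12), Mul(-1, p)) = Add(Mul(2, Pow(Add(11, 12), -1)), Mul(-1, Rational(86, 3))) = Add(Mul(2, Pow(23, -1)), Rational(-86, 3)) = Add(Mul(2, Rational(1, 23)), Rational(-86, 3)) = Add(Rational(2, 23), Rational(-86, 3)) = Rational(-1972, 69)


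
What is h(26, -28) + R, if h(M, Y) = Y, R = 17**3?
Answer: 4885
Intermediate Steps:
R = 4913
h(26, -28) + R = -28 + 4913 = 4885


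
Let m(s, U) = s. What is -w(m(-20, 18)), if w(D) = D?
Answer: 20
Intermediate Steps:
-w(m(-20, 18)) = -1*(-20) = 20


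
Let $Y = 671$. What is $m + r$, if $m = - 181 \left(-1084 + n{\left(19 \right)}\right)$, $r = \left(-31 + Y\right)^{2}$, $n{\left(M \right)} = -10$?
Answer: $607614$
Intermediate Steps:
$r = 409600$ ($r = \left(-31 + 671\right)^{2} = 640^{2} = 409600$)
$m = 198014$ ($m = - 181 \left(-1084 - 10\right) = \left(-181\right) \left(-1094\right) = 198014$)
$m + r = 198014 + 409600 = 607614$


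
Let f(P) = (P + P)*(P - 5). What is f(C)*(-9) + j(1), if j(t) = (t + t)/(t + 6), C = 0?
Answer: 2/7 ≈ 0.28571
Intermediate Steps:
j(t) = 2*t/(6 + t) (j(t) = (2*t)/(6 + t) = 2*t/(6 + t))
f(P) = 2*P*(-5 + P) (f(P) = (2*P)*(-5 + P) = 2*P*(-5 + P))
f(C)*(-9) + j(1) = (2*0*(-5 + 0))*(-9) + 2*1/(6 + 1) = (2*0*(-5))*(-9) + 2*1/7 = 0*(-9) + 2*1*(1/7) = 0 + 2/7 = 2/7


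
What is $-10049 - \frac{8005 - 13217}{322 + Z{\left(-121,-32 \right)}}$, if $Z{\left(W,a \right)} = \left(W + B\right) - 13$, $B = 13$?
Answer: $- \frac{2014637}{201} \approx -10023.0$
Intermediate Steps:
$Z{\left(W,a \right)} = W$ ($Z{\left(W,a \right)} = \left(W + 13\right) - 13 = \left(13 + W\right) - 13 = W$)
$-10049 - \frac{8005 - 13217}{322 + Z{\left(-121,-32 \right)}} = -10049 - \frac{8005 - 13217}{322 - 121} = -10049 - - \frac{5212}{201} = -10049 + \frac{5212}{201} = - \frac{2014637}{201}$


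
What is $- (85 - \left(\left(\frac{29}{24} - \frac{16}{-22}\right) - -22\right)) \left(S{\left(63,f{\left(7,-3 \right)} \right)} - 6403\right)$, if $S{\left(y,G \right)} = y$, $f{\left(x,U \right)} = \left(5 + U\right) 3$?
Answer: $\frac{25551785}{66} \approx 3.8715 \cdot 10^{5}$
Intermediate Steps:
$f{\left(x,U \right)} = 15 + 3 U$
$- (85 - \left(\left(\frac{29}{24} - \frac{16}{-22}\right) - -22\right)) \left(S{\left(63,f{\left(7,-3 \right)} \right)} - 6403\right) = - (85 - \left(\left(\frac{29}{24} - \frac{16}{-22}\right) - -22\right)) \left(63 - 6403\right) = - (85 - \left(\left(29 \cdot \frac{1}{24} - - \frac{8}{11}\right) + 22\right)) \left(63 - 6403\right) = - (85 - \left(\left(\frac{29}{24} + \frac{8}{11}\right) + 22\right)) \left(-6340\right) = - (85 - \left(\frac{511}{264} + 22\right)) \left(-6340\right) = - (85 - \frac{6319}{264}) \left(-6340\right) = \left(-1\right) \frac{16121}{264} \left(-6340\right) = \left(- \frac{16121}{264}\right) \left(-6340\right) = \frac{25551785}{66}$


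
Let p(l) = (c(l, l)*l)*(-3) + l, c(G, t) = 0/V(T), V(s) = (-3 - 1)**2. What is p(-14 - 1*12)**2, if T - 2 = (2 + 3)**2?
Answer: 676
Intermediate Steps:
T = 27 (T = 2 + (2 + 3)**2 = 2 + 5**2 = 2 + 25 = 27)
V(s) = 16 (V(s) = (-4)**2 = 16)
c(G, t) = 0 (c(G, t) = 0/16 = 0*(1/16) = 0)
p(l) = l (p(l) = (0*l)*(-3) + l = 0*(-3) + l = 0 + l = l)
p(-14 - 1*12)**2 = (-14 - 1*12)**2 = (-14 - 12)**2 = (-26)**2 = 676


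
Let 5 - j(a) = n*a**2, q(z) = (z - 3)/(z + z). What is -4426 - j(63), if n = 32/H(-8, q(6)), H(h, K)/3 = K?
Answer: 164913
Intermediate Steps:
q(z) = (-3 + z)/(2*z) (q(z) = (-3 + z)/((2*z)) = (-3 + z)*(1/(2*z)) = (-3 + z)/(2*z))
H(h, K) = 3*K
n = 128/3 (n = 32/((3*((1/2)*(-3 + 6)/6))) = 32/((3*((1/2)*(1/6)*3))) = 32/((3*(1/4))) = 32/(3/4) = 32*(4/3) = 128/3 ≈ 42.667)
j(a) = 5 - 128*a**2/3
-4426 - j(63) = -4426 - (5 - 128/3*63**2) = -4426 - (5 - 128/3*3969) = -4426 - (5 - 169344) = -4426 - 1*(-169339) = -4426 + 169339 = 164913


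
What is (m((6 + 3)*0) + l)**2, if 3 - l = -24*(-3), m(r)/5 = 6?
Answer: 1521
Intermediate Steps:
m(r) = 30 (m(r) = 5*6 = 30)
l = -69 (l = 3 - (-24)*(-3) = 3 - 1*72 = 3 - 72 = -69)
(m((6 + 3)*0) + l)**2 = (30 - 69)**2 = (-39)**2 = 1521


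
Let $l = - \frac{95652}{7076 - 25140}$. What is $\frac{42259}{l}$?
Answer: $\frac{190841644}{23913} \approx 7980.7$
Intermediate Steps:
$l = \frac{23913}{4516}$ ($l = - \frac{95652}{-18064} = \left(-95652\right) \left(- \frac{1}{18064}\right) = \frac{23913}{4516} \approx 5.2952$)
$\frac{42259}{l} = \frac{42259}{\frac{23913}{4516}} = 42259 \cdot \frac{4516}{23913} = \frac{190841644}{23913}$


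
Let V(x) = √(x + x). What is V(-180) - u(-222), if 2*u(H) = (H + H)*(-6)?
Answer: -1332 + 6*I*√10 ≈ -1332.0 + 18.974*I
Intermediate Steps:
u(H) = -6*H (u(H) = ((H + H)*(-6))/2 = ((2*H)*(-6))/2 = (-12*H)/2 = -6*H)
V(x) = √2*√x (V(x) = √(2*x) = √2*√x)
V(-180) - u(-222) = √2*√(-180) - (-6)*(-222) = √2*(6*I*√5) - 1*1332 = 6*I*√10 - 1332 = -1332 + 6*I*√10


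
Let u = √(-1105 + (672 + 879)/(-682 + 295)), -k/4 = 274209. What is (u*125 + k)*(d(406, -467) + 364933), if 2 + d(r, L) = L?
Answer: -399757235904 + 15186000*I*√18454998/43 ≈ -3.9976e+11 + 1.5172e+9*I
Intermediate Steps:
k = -1096836 (k = -4*274209 = -1096836)
d(r, L) = -2 + L
u = I*√18454998/129 (u = √(-1105 + 1551/(-387)) = √(-1105 + 1551*(-1/387)) = √(-1105 - 517/129) = √(-143062/129) = I*√18454998/129 ≈ 33.302*I)
(u*125 + k)*(d(406, -467) + 364933) = ((I*√18454998/129)*125 - 1096836)*((-2 - 467) + 364933) = (125*I*√18454998/129 - 1096836)*(-469 + 364933) = (-1096836 + 125*I*√18454998/129)*364464 = -399757235904 + 15186000*I*√18454998/43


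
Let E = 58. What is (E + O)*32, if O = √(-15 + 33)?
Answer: 1856 + 96*√2 ≈ 1991.8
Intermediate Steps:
O = 3*√2 (O = √18 = 3*√2 ≈ 4.2426)
(E + O)*32 = (58 + 3*√2)*32 = 1856 + 96*√2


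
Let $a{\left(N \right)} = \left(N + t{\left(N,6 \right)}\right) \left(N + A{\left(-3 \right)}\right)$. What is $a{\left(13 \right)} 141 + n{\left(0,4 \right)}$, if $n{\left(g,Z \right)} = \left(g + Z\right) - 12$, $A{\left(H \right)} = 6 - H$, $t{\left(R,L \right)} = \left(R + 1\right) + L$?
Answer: $102358$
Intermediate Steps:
$t{\left(R,L \right)} = 1 + L + R$ ($t{\left(R,L \right)} = \left(1 + R\right) + L = 1 + L + R$)
$n{\left(g,Z \right)} = -12 + Z + g$ ($n{\left(g,Z \right)} = \left(Z + g\right) - 12 = -12 + Z + g$)
$a{\left(N \right)} = \left(7 + 2 N\right) \left(9 + N\right)$ ($a{\left(N \right)} = \left(N + \left(1 + 6 + N\right)\right) \left(N + \left(6 - -3\right)\right) = \left(N + \left(7 + N\right)\right) \left(N + \left(6 + 3\right)\right) = \left(7 + 2 N\right) \left(N + 9\right) = \left(7 + 2 N\right) \left(9 + N\right)$)
$a{\left(13 \right)} 141 + n{\left(0,4 \right)} = \left(63 + 2 \cdot 13^{2} + 25 \cdot 13\right) 141 + \left(-12 + 4 + 0\right) = \left(63 + 2 \cdot 169 + 325\right) 141 - 8 = \left(63 + 338 + 325\right) 141 - 8 = 726 \cdot 141 - 8 = 102366 - 8 = 102358$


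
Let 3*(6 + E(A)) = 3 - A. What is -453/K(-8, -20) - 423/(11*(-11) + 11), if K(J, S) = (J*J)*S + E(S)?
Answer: 354339/84370 ≈ 4.1998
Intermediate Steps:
E(A) = -5 - A/3 (E(A) = -6 + (3 - A)/3 = -6 + (1 - A/3) = -5 - A/3)
K(J, S) = -5 - S/3 + S*J² (K(J, S) = (J*J)*S + (-5 - S/3) = J²*S + (-5 - S/3) = S*J² + (-5 - S/3) = -5 - S/3 + S*J²)
-453/K(-8, -20) - 423/(11*(-11) + 11) = -453/(-5 - ⅓*(-20) - 20*(-8)²) - 423/(11*(-11) + 11) = -453/(-5 + 20/3 - 20*64) - 423/(-121 + 11) = -453/(-5 + 20/3 - 1280) - 423/(-110) = -453/(-3835/3) - 423*(-1/110) = -453*(-3/3835) + 423/110 = 1359/3835 + 423/110 = 354339/84370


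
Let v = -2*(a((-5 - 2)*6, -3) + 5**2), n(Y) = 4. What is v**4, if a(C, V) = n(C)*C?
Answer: 6690585616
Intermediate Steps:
a(C, V) = 4*C
v = 286 (v = -2*(4*((-5 - 2)*6) + 5**2) = -2*(4*(-7*6) + 25) = -2*(4*(-42) + 25) = -2*(-168 + 25) = -2*(-143) = 286)
v**4 = 286**4 = 6690585616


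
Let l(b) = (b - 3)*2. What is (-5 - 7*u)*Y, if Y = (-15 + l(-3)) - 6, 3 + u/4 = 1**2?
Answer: -1683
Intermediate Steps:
u = -8 (u = -12 + 4*1**2 = -12 + 4*1 = -12 + 4 = -8)
l(b) = -6 + 2*b (l(b) = (-3 + b)*2 = -6 + 2*b)
Y = -33 (Y = (-15 + (-6 + 2*(-3))) - 6 = (-15 + (-6 - 6)) - 6 = (-15 - 12) - 6 = -27 - 6 = -33)
(-5 - 7*u)*Y = (-5 - 7*(-8))*(-33) = (-5 + 56)*(-33) = 51*(-33) = -1683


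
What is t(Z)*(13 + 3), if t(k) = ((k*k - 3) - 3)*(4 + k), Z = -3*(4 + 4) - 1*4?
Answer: -298752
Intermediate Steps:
Z = -28 (Z = -3*8 - 4 = -24 - 4 = -28)
t(k) = (-6 + k**2)*(4 + k) (t(k) = ((k**2 - 3) - 3)*(4 + k) = ((-3 + k**2) - 3)*(4 + k) = (-6 + k**2)*(4 + k))
t(Z)*(13 + 3) = (-24 + (-28)**3 - 6*(-28) + 4*(-28)**2)*(13 + 3) = (-24 - 21952 + 168 + 4*784)*16 = (-24 - 21952 + 168 + 3136)*16 = -18672*16 = -298752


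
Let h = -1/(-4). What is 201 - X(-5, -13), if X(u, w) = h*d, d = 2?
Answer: 401/2 ≈ 200.50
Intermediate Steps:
h = 1/4 (h = -1*(-1/4) = 1/4 ≈ 0.25000)
X(u, w) = 1/2 (X(u, w) = (1/4)*2 = 1/2)
201 - X(-5, -13) = 201 - 1*1/2 = 201 - 1/2 = 401/2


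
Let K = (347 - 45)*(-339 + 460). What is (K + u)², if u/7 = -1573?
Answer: 651831961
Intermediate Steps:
u = -11011 (u = 7*(-1573) = -11011)
K = 36542 (K = 302*121 = 36542)
(K + u)² = (36542 - 11011)² = 25531² = 651831961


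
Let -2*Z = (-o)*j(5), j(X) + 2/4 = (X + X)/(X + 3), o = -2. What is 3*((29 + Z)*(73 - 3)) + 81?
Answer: 12027/2 ≈ 6013.5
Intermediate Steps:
j(X) = -½ + 2*X/(3 + X) (j(X) = -½ + (X + X)/(X + 3) = -½ + (2*X)/(3 + X) = -½ + 2*X/(3 + X))
Z = -¾ (Z = -(-1*(-2))*3*(-1 + 5)/(2*(3 + 5))/2 = -3*4/(2*8) = -3/4 = -½*3/2 = -¾ ≈ -0.75000)
3*((29 + Z)*(73 - 3)) + 81 = 3*((29 - ¾)*(73 - 3)) + 81 = 3*((113/4)*70) + 81 = 3*(3955/2) + 81 = 11865/2 + 81 = 12027/2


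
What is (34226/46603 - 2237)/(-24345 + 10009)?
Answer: 104216685/668100608 ≈ 0.15599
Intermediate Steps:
(34226/46603 - 2237)/(-24345 + 10009) = (34226*(1/46603) - 2237)/(-14336) = (34226/46603 - 2237)*(-1/14336) = -104216685/46603*(-1/14336) = 104216685/668100608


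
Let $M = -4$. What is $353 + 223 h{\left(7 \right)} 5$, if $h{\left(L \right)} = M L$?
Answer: $-30867$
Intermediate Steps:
$h{\left(L \right)} = - 4 L$
$353 + 223 h{\left(7 \right)} 5 = 353 + 223 \left(-4\right) 7 \cdot 5 = 353 + 223 \left(\left(-28\right) 5\right) = 353 + 223 \left(-140\right) = 353 - 31220 = -30867$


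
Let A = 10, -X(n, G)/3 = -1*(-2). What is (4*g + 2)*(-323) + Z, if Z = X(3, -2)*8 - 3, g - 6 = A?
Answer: -21369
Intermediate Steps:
X(n, G) = -6 (X(n, G) = -(-3)*(-2) = -3*2 = -6)
g = 16 (g = 6 + 10 = 16)
Z = -51 (Z = -6*8 - 3 = -48 - 3 = -51)
(4*g + 2)*(-323) + Z = (4*16 + 2)*(-323) - 51 = (64 + 2)*(-323) - 51 = 66*(-323) - 51 = -21318 - 51 = -21369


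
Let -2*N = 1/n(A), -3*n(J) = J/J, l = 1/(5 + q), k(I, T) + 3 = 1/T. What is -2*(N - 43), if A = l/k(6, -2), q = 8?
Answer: 83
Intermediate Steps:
k(I, T) = -3 + 1/T
l = 1/13 (l = 1/(5 + 8) = 1/13 ≈ 0.076923)
A = -2/91 (A = 1/(13*(-3 + 1/(-2))) = 1/(13*(-3 - ½)) = 1/(13*(-7/2)) = (1/13)*(-2/7) = -2/91 ≈ -0.021978)
n(J) = -⅓ (n(J) = -J/(3*J) = -⅓*1 = -⅓)
N = 3/2 (N = -1/(2*(-⅓)) = -½*(-3) = 3/2 ≈ 1.5000)
-2*(N - 43) = -2*(3/2 - 43) = -2*(-83/2) = 83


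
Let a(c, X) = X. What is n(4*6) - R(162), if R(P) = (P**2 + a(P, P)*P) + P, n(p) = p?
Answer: -52626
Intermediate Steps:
R(P) = P + 2*P**2 (R(P) = (P**2 + P*P) + P = (P**2 + P**2) + P = 2*P**2 + P = P + 2*P**2)
n(4*6) - R(162) = 4*6 - 162*(1 + 2*162) = 24 - 162*(1 + 324) = 24 - 162*325 = 24 - 1*52650 = 24 - 52650 = -52626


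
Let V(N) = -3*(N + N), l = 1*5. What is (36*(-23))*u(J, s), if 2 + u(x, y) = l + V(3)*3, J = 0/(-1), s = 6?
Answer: 42228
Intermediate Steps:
l = 5
V(N) = -6*N
J = 0 (J = 0*(-1) = 0)
u(x, y) = -51 (u(x, y) = -2 + (5 - 6*3*3) = -2 + (5 - 18*3) = -2 + (5 - 54) = -2 - 49 = -51)
(36*(-23))*u(J, s) = (36*(-23))*(-51) = -828*(-51) = 42228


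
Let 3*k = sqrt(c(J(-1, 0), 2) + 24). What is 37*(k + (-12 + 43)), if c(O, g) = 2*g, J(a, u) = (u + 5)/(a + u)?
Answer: 1147 + 74*sqrt(7)/3 ≈ 1212.3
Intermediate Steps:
J(a, u) = (5 + u)/(a + u)
k = 2*sqrt(7)/3 (k = sqrt(2*2 + 24)/3 = sqrt(4 + 24)/3 = sqrt(28)/3 = (2*sqrt(7))/3 = 2*sqrt(7)/3 ≈ 1.7638)
37*(k + (-12 + 43)) = 37*(2*sqrt(7)/3 + (-12 + 43)) = 37*(2*sqrt(7)/3 + 31) = 37*(31 + 2*sqrt(7)/3) = 1147 + 74*sqrt(7)/3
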